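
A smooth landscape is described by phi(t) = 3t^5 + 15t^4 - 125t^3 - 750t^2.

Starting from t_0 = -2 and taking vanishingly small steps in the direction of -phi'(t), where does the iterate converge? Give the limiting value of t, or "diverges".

-4

phi'(t) = 15t(t - 5)(t + 4)(t + 5), so phi'(-2) = 1260.
Gradient descent moves in the -phi' direction, i.e. t is decreasing.
The nearest critical point in that direction is t = -4, where phi'' = 540 > 0 (a local minimum). The iterate converges there.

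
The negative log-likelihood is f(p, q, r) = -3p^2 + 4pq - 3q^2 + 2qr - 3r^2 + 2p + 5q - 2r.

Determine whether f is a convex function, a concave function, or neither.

concave

f is quadratic, so its Hessian is the constant matrix H = [[-6, 4, 0], [4, -6, 2], [0, 2, -6]].
Leading principal minors: -6, 20, -96.
Signs alternate −, +, − ⇒ H ≺ 0 ⇒ concave.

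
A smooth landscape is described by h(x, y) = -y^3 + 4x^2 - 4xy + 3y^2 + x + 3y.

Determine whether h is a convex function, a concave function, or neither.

neither

The term -y^3 is cubic, so the Hessian is not constant.
∂²h/∂y² = -6y + 6, which takes both signs as y varies (negative for sufficiently large y). A diagonal entry of the Hessian changing sign means the Hessian is neither positive- nor negative-semidefinite on all of R^2.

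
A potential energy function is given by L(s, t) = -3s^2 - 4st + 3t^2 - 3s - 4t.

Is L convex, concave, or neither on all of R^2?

L is quadratic, so its Hessian is the constant matrix H = [[-6, -4], [-4, 6]].
det(H) = -52, tr(H) = 0.
det(H) < 0, so H is indefinite: neither convex nor concave.

neither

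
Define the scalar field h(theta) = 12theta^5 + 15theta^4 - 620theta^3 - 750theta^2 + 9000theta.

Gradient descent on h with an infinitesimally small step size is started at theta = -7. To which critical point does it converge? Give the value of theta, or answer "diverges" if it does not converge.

h'(theta) = 60(theta - 5)(theta - 2)(theta + 3)(theta + 5), so h'(-7) = 51840.
Gradient descent moves in the -h' direction, i.e. theta is decreasing.
There is no critical point below theta=-7, and h' keeps the same sign, so the iterate runs off to −∞.

diverges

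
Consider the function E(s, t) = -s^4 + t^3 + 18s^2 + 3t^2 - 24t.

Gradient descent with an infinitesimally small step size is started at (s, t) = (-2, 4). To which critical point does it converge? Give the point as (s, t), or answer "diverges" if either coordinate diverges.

(0, 2)

E is separable, so gradient descent decouples: s follows -∂E/∂s, t follows -∂E/∂t.
∂E/∂s = -4s(s - 3)(s + 3); at s=-2 this is -40, so s increases.
∂E/∂t = 3(t - 2)(t + 4); at t=4 this is 48, so t decreases.
s converges to its nearest critical value 0 (a local min of the s-part); t converges to 2. The iterate converges to (0, 2).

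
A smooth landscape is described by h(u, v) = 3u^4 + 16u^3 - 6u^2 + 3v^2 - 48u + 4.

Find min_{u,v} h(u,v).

-156

h(u,v) separates as P(u) + Q(v) + 4, so its minimum is min P + min Q + 4.
P'(u) = 12(u - 1)(u + 1)(u + 4) vanishes at u ∈ {-4, -1, 1}; Q'(v) = 6v vanishes at v ∈ {0}.
Local minima of P (where P''>0): P(-4)=-160, P(1)=-35. Local minima of Q: Q(0)=0.
So the global minimum of h is P(-4) + Q(0) + 4 = -160 + 0 + 4 = -156, attained at (-4, 0).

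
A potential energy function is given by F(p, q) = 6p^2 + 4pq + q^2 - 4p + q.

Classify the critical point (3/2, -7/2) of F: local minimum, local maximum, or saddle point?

local minimum

The Hessian of F is constant: H = [[12, 4], [4, 2]].
det(H) = 12·2 − 4² = 8.
det(H) > 0 and tr(H) = 14 > 0, so H is positive definite and the point is a local minimum.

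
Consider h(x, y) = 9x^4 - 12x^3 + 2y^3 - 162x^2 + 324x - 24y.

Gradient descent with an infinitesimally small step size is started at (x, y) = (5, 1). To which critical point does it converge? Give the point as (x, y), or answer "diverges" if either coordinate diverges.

(3, 2)

h is separable, so gradient descent decouples: x follows -∂h/∂x, y follows -∂h/∂y.
∂h/∂x = 36(x - 3)(x - 1)(x + 3); at x=5 this is 2304, so x decreases.
∂h/∂y = 6(y - 2)(y + 2); at y=1 this is -18, so y increases.
x converges to its nearest critical value 3 (a local min of the x-part); y converges to 2. The iterate converges to (3, 2).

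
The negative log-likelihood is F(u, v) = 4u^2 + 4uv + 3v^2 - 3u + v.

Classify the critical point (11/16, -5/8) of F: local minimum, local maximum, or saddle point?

local minimum

The Hessian of F is constant: H = [[8, 4], [4, 6]].
det(H) = 8·6 − 4² = 32.
det(H) > 0 and tr(H) = 14 > 0, so H is positive definite and the point is a local minimum.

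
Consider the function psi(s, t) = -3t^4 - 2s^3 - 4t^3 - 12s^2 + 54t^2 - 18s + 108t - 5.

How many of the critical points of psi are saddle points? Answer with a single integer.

3

psi separates as a function of s plus a function of t, so ∇psi=0 decouples.
∂psi/∂s = -6(s + 1)(s + 3) = 0 at s ∈ {-3, -1}; ∂psi/∂t = -12(t - 3)(t + 1)(t + 3) = 0 at t ∈ {-3, -1, 3}.
The Hessian is diagonal: diag(psi_ss, psi_tt). Second derivatives: psi_ss(-3)=12, psi_ss(-1)=-12; psi_tt(-3)=-144, psi_tt(-1)=96, psi_tt(3)=-288.
Saddle points occur where the two diagonal entries have opposite signs: (-3, -3), (-3, 3), (-1, -1). Count: 3.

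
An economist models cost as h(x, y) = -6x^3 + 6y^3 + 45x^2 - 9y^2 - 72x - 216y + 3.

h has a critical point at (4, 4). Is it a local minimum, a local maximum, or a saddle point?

saddle point

The mixed partial ∂²h/∂x∂y is 0, so the Hessian at any point is diag(h_xx, h_yy) = diag(18(-2x + 5), 18(2y - 1)).
At (4, 4): H = diag(-54, 126).
The eigenvalues have opposite signs, so H is indefinite: a saddle point.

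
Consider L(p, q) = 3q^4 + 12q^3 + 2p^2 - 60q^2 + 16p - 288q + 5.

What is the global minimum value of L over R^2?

L(p,q) separates as A(p) + B(q) + 5, so its minimum is min A + min B + 5.
A'(p) = 4p + 16 vanishes at p ∈ {-4}; B'(q) = 12(q - 3)(q + 2)(q + 4) vanishes at q ∈ {-4, -2, 3}.
Local minima of A (where A''>0): A(-4)=-32. Local minima of B: B(-4)=192, B(3)=-837.
So the global minimum of L is A(-4) + B(3) + 5 = -32 − 837 + 5 = -864, attained at (-4, 3).

-864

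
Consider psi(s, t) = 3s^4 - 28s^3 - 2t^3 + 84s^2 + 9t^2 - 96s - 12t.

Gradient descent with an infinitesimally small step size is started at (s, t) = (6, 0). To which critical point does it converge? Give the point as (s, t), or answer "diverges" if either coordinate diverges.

(4, 1)

psi is separable, so gradient descent decouples: s follows -∂psi/∂s, t follows -∂psi/∂t.
∂psi/∂s = 12(s - 4)(s - 2)(s - 1); at s=6 this is 480, so s decreases.
∂psi/∂t = -6(t - 2)(t - 1); at t=0 this is -12, so t increases.
s converges to its nearest critical value 4 (a local min of the s-part); t converges to 1. The iterate converges to (4, 1).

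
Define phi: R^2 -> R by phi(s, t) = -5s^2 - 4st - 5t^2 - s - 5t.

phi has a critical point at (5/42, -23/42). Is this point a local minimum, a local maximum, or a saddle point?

The Hessian of phi is constant: H = [[-10, -4], [-4, -10]].
det(H) = (-10)·(-10) − (-4)² = 84.
det(H) > 0 and tr(H) = -20 < 0, so H is negative definite and the point is a local maximum.

local maximum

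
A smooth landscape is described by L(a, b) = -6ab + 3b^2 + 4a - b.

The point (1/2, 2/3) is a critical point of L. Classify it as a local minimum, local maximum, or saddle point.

saddle point

The Hessian of L is constant: H = [[0, -6], [-6, 6]].
det(H) = 0·6 − (-6)² = -36.
Since det(H) < 0, H is indefinite and the critical point is a saddle point.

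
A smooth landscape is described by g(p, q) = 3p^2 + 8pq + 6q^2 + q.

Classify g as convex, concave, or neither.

g is quadratic, so its Hessian is the constant matrix H = [[6, 8], [8, 12]].
det(H) = 8, tr(H) = 18.
det(H) > 0 and tr(H) > 0, so H is positive definite everywhere: convex.

convex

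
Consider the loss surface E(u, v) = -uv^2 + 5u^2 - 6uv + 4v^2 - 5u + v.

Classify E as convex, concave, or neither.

The term -uv^2 is cubic, so the Hessian is not constant.
∂²E/∂v² = -2u + 8, which takes both signs as u varies (negative for sufficiently large u). A diagonal entry of the Hessian changing sign means the Hessian is neither positive- nor negative-semidefinite on all of R^2.

neither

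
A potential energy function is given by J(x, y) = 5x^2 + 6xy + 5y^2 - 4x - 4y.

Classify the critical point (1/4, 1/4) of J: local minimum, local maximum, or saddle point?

The Hessian of J is constant: H = [[10, 6], [6, 10]].
det(H) = 10·10 − 6² = 64.
det(H) > 0 and tr(H) = 20 > 0, so H is positive definite and the point is a local minimum.

local minimum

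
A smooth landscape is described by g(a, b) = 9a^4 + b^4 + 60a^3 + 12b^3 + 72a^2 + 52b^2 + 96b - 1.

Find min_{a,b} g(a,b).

g(a,b) separates as P(a) + Q(b) − 1, so its minimum is min P + min Q − 1.
P'(a) = 36a(a + 1)(a + 4) vanishes at a ∈ {-4, -1, 0}; Q'(b) = 4(b + 2)(b + 3)(b + 4) vanishes at b ∈ {-4, -3, -2}.
Local minima of P (where P''>0): P(-4)=-384, P(0)=0. Local minima of Q: Q(-4)=-64, Q(-2)=-64.
So the global minimum of g is P(-4) + Q(-4) − 1 = -384 − 64 − 1 = -449, attained at (-4, -4).

-449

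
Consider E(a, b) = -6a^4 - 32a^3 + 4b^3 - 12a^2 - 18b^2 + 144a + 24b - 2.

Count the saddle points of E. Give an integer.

3

E separates as a function of a plus a function of b, so ∇E=0 decouples.
∂E/∂a = -24(a - 1)(a + 2)(a + 3) = 0 at a ∈ {-3, -2, 1}; ∂E/∂b = 12(b - 2)(b - 1) = 0 at b ∈ {1, 2}.
The Hessian is diagonal: diag(E_aa, E_bb). Second derivatives: E_aa(-3)=-96, E_aa(-2)=72, E_aa(1)=-288; E_bb(1)=-12, E_bb(2)=12.
Saddle points occur where the two diagonal entries have opposite signs: (-3, 2), (-2, 1), (1, 2). Count: 3.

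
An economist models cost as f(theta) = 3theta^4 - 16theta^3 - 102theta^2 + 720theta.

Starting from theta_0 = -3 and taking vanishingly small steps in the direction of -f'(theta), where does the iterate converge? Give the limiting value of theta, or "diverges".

f'(theta) = 12(theta - 5)(theta - 3)(theta + 4), so f'(-3) = 576.
Gradient descent moves in the -f' direction, i.e. theta is decreasing.
The nearest critical point in that direction is theta = -4, where f'' = 756 > 0 (a local minimum). The iterate converges there.

-4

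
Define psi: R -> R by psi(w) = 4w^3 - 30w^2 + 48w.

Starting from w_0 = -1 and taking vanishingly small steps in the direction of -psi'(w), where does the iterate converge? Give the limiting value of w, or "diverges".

psi'(w) = 12(w - 4)(w - 1), so psi'(-1) = 120.
Gradient descent moves in the -psi' direction, i.e. w is decreasing.
There is no critical point below w=-1, and psi' keeps the same sign, so the iterate runs off to −∞.

diverges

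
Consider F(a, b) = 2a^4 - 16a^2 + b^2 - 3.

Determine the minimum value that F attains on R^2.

-35

F(a,b) separates as P(a) + Q(b) − 3, so its minimum is min P + min Q − 3.
P'(a) = 8a(a - 2)(a + 2) vanishes at a ∈ {-2, 0, 2}; Q'(b) = 2b vanishes at b ∈ {0}.
Local minima of P (where P''>0): P(-2)=-32, P(2)=-32. Local minima of Q: Q(0)=0.
So the global minimum of F is P(-2) + Q(0) − 3 = -32 + 0 − 3 = -35, attained at (-2, 0).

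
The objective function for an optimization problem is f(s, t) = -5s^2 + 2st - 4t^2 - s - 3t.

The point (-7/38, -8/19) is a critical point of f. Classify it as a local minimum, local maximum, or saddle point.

local maximum

The Hessian of f is constant: H = [[-10, 2], [2, -8]].
det(H) = (-10)·(-8) − 2² = 76.
det(H) > 0 and tr(H) = -18 < 0, so H is negative definite and the point is a local maximum.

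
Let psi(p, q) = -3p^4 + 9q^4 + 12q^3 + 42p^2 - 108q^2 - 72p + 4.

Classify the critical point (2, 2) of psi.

The mixed partial ∂²psi/∂p∂q is 0, so the Hessian at any point is diag(psi_pp, psi_qq) = diag(12(-3p^2 + 7), 36(3q^2 + 2q - 6)).
At (2, 2): H = diag(-60, 360).
The eigenvalues have opposite signs, so H is indefinite: a saddle point.

saddle point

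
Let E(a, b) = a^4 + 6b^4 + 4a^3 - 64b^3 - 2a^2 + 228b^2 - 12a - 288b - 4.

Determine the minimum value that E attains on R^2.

E(a,b) separates as P(a) + Q(b) − 4, so its minimum is min P + min Q − 4.
P'(a) = 4(a - 1)(a + 1)(a + 3) vanishes at a ∈ {-3, -1, 1}; Q'(b) = 24(b - 4)(b - 3)(b - 1) vanishes at b ∈ {1, 3, 4}.
Local minima of P (where P''>0): P(-3)=-9, P(1)=-9. Local minima of Q: Q(1)=-118, Q(4)=-64.
So the global minimum of E is P(-3) + Q(1) − 4 = -9 − 118 − 4 = -131, attained at (-3, 1).

-131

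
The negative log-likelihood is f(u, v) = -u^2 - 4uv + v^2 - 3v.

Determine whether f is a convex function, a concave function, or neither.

neither

f is quadratic, so its Hessian is the constant matrix H = [[-2, -4], [-4, 2]].
det(H) = -20, tr(H) = 0.
det(H) < 0, so H is indefinite: neither convex nor concave.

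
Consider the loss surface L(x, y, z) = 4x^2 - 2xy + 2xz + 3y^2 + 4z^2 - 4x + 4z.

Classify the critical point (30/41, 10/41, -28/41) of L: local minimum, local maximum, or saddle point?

The Hessian is constant: H = [[8, -2, 2], [-2, 6, 0], [2, 0, 8]].
Leading principal minors: Δ₁ = 8, Δ₂ = 44, Δ₃ = 328.
All leading minors are positive, so H is positive definite: a local minimum.

local minimum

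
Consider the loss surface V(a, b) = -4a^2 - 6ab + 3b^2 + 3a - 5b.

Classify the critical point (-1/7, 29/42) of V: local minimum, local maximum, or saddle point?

The Hessian of V is constant: H = [[-8, -6], [-6, 6]].
det(H) = (-8)·6 − (-6)² = -84.
Since det(H) < 0, H is indefinite and the critical point is a saddle point.

saddle point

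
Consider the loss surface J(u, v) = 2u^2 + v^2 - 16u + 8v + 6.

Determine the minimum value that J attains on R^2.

-42

J(u,v) separates as P(u) + Q(v) + 6, so its minimum is min P + min Q + 6.
P'(u) = 4u - 16 vanishes at u ∈ {4}; Q'(v) = 2v + 8 vanishes at v ∈ {-4}.
Local minima of P (where P''>0): P(4)=-32. Local minima of Q: Q(-4)=-16.
So the global minimum of J is P(4) + Q(-4) + 6 = -32 − 16 + 6 = -42, attained at (4, -4).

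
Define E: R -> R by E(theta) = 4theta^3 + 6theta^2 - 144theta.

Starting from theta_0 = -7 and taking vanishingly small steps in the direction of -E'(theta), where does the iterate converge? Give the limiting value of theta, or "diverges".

diverges

E'(theta) = 12(theta - 3)(theta + 4), so E'(-7) = 360.
Gradient descent moves in the -E' direction, i.e. theta is decreasing.
There is no critical point below theta=-7, and E' keeps the same sign, so the iterate runs off to −∞.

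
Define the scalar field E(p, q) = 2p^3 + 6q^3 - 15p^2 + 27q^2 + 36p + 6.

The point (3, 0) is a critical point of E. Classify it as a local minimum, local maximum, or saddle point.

local minimum

The mixed partial ∂²E/∂p∂q is 0, so the Hessian at any point is diag(E_pp, E_qq) = diag(6(2p - 5), 18(2q + 3)).
At (3, 0): H = diag(6, 54).
Both eigenvalues are positive, so H is positive definite: a local minimum.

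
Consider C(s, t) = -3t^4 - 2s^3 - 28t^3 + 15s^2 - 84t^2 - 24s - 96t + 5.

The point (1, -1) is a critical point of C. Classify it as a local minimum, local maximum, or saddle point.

The mixed partial ∂²C/∂s∂t is 0, so the Hessian at any point is diag(C_ss, C_tt) = diag(6(-2s + 5), -12(3t^2 + 14t + 14)).
At (1, -1): H = diag(18, -36).
The eigenvalues have opposite signs, so H is indefinite: a saddle point.

saddle point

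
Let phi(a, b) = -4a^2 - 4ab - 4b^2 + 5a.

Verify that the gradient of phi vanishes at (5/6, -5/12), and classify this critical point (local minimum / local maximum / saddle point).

∇phi = (-8a - 4b + 5, -4a - 8b); substituting (5/6, -5/12) gives ∇phi = (0, 0), so (5/6, -5/12) is indeed a critical point.
The Hessian of phi is constant: H = [[-8, -4], [-4, -8]].
det(H) = (-8)·(-8) − (-4)² = 48.
det(H) > 0 and tr(H) = -16 < 0, so H is negative definite and the point is a local maximum.

local maximum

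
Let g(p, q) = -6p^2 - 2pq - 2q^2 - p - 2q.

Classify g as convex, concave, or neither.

concave

g is quadratic, so its Hessian is the constant matrix H = [[-12, -2], [-2, -4]].
det(H) = 44, tr(H) = -16.
det(H) > 0 and tr(H) < 0, so H is negative definite everywhere: concave.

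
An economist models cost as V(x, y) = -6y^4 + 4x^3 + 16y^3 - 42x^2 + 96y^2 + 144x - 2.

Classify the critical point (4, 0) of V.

local minimum

The mixed partial ∂²V/∂x∂y is 0, so the Hessian at any point is diag(V_xx, V_yy) = diag(12(2x - 7), 24(-3y^2 + 4y + 8)).
At (4, 0): H = diag(12, 192).
Both eigenvalues are positive, so H is positive definite: a local minimum.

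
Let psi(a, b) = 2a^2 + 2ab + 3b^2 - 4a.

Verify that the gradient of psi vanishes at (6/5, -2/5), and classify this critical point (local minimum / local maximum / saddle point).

∇psi = (4a + 2b - 4, 2a + 6b); substituting (6/5, -2/5) gives ∇psi = (0, 0), so (6/5, -2/5) is indeed a critical point.
The Hessian of psi is constant: H = [[4, 2], [2, 6]].
det(H) = 4·6 − 2² = 20.
det(H) > 0 and tr(H) = 10 > 0, so H is positive definite and the point is a local minimum.

local minimum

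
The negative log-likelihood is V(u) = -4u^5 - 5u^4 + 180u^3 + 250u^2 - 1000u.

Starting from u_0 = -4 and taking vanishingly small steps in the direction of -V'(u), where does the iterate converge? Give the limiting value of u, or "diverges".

V'(u) = -20(u - 5)(u - 1)(u + 2)(u + 5), so V'(-4) = 1800.
Gradient descent moves in the -V' direction, i.e. u is decreasing.
The nearest critical point in that direction is u = -5, where V'' = 3600 > 0 (a local minimum). The iterate converges there.

-5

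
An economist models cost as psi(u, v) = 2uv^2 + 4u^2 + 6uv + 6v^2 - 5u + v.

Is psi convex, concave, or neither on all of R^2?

neither

The term 2uv^2 is cubic, so the Hessian is not constant.
∂²psi/∂v² = 4u + 12, which takes both signs as u varies (negative for sufficiently negative u). A diagonal entry of the Hessian changing sign means the Hessian is neither positive- nor negative-semidefinite on all of R^2.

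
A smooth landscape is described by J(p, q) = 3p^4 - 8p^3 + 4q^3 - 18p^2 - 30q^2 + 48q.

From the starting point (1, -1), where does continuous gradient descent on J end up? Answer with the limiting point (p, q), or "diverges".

J is separable, so gradient descent decouples: p follows -∂J/∂p, q follows -∂J/∂q.
∂J/∂p = 12p(p - 3)(p + 1); at p=1 this is -48, so p increases.
∂J/∂q = 12(q - 4)(q - 1); at q=-1 this is 120, so q decreases.
The q-coordinate has no critical point in that direction and runs off to infinity.

diverges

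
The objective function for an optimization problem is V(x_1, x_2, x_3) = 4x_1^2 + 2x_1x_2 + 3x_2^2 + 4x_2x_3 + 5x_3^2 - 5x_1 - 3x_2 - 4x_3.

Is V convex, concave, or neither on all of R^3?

convex

V is quadratic, so its Hessian is the constant matrix H = [[8, 2, 0], [2, 6, 4], [0, 4, 10]].
Leading principal minors: 8, 44, 312.
All positive ⇒ H ≻ 0 ⇒ convex.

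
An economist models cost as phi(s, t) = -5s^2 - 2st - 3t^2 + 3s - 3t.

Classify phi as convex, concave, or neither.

concave

phi is quadratic, so its Hessian is the constant matrix H = [[-10, -2], [-2, -6]].
det(H) = 56, tr(H) = -16.
det(H) > 0 and tr(H) < 0, so H is negative definite everywhere: concave.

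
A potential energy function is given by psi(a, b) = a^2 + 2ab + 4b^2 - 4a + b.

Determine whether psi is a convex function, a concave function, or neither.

psi is quadratic, so its Hessian is the constant matrix H = [[2, 2], [2, 8]].
det(H) = 12, tr(H) = 10.
det(H) > 0 and tr(H) > 0, so H is positive definite everywhere: convex.

convex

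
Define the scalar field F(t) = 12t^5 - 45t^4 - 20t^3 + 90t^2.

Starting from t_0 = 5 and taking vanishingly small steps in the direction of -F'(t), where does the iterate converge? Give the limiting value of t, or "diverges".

F'(t) = 60t(t - 3)(t - 1)(t + 1), so F'(5) = 14400.
Gradient descent moves in the -F' direction, i.e. t is decreasing.
The nearest critical point in that direction is t = 3, where F'' = 1440 > 0 (a local minimum). The iterate converges there.

3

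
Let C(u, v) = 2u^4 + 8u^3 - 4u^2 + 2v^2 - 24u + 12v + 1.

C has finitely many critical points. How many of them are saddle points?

1

C separates as a function of u plus a function of v, so ∇C=0 decouples.
∂C/∂u = 8(u - 1)(u + 1)(u + 3) = 0 at u ∈ {-3, -1, 1}; ∂C/∂v = 4(v + 3) = 0 at v ∈ {-3}.
The Hessian is diagonal: diag(C_uu, C_vv). Second derivatives: C_uu(-3)=64, C_uu(-1)=-32, C_uu(1)=64; C_vv(-3)=4.
Saddle points occur where the two diagonal entries have opposite signs: (-1, -3). Count: 1.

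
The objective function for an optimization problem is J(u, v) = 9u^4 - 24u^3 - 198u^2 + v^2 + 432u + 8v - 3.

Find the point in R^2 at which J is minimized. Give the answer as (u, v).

J(u,v) separates as P(u) + Q(v) − 3, so its minimum is min P + min Q − 3.
P'(u) = 36(u - 4)(u - 1)(u + 3) vanishes at u ∈ {-3, 1, 4}; Q'(v) = 2v + 8 vanishes at v ∈ {-4}.
Local minima of P (where P''>0): P(-3)=-1701, P(4)=-672. Local minima of Q: Q(-4)=-16.
So the global minimum of J is P(-3) + Q(-4) − 3 = -1701 − 16 − 3 = -1720, attained at (-3, -4).

(-3, -4)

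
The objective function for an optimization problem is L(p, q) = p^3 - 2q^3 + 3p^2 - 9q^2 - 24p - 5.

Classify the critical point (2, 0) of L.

saddle point

The mixed partial ∂²L/∂p∂q is 0, so the Hessian at any point is diag(L_pp, L_qq) = diag(6(p + 1), -6(2q + 3)).
At (2, 0): H = diag(18, -18).
The eigenvalues have opposite signs, so H is indefinite: a saddle point.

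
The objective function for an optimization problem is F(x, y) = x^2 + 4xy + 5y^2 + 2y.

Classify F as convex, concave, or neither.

convex

F is quadratic, so its Hessian is the constant matrix H = [[2, 4], [4, 10]].
det(H) = 4, tr(H) = 12.
det(H) > 0 and tr(H) > 0, so H is positive definite everywhere: convex.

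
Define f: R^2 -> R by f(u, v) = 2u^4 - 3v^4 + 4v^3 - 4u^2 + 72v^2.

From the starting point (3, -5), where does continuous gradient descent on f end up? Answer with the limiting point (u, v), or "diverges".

f is separable, so gradient descent decouples: u follows -∂f/∂u, v follows -∂f/∂v.
∂f/∂u = 8u(u - 1)(u + 1); at u=3 this is 192, so u decreases.
∂f/∂v = -12v(v - 4)(v + 3); at v=-5 this is 1080, so v decreases.
The v-coordinate has no critical point in that direction and runs off to infinity.

diverges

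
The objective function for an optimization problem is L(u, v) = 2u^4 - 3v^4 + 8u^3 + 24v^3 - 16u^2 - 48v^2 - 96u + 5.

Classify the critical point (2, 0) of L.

saddle point

The mixed partial ∂²L/∂u∂v is 0, so the Hessian at any point is diag(L_uu, L_vv) = diag(8(3u^2 + 6u - 4), 12(-3v^2 + 12v - 8)).
At (2, 0): H = diag(160, -96).
The eigenvalues have opposite signs, so H is indefinite: a saddle point.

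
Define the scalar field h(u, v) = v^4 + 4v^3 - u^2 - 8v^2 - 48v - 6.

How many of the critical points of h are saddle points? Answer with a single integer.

h separates as a function of u plus a function of v, so ∇h=0 decouples.
∂h/∂u = -2u = 0 at u ∈ {0}; ∂h/∂v = 4(v - 2)(v + 2)(v + 3) = 0 at v ∈ {-3, -2, 2}.
The Hessian is diagonal: diag(h_uu, h_vv). Second derivatives: h_uu(0)=-2; h_vv(-3)=20, h_vv(-2)=-16, h_vv(2)=80.
Saddle points occur where the two diagonal entries have opposite signs: (0, -3), (0, 2). Count: 2.

2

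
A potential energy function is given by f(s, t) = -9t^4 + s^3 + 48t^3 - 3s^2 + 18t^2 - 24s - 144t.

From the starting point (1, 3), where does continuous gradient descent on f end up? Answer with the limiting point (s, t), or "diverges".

(4, 1)

f is separable, so gradient descent decouples: s follows -∂f/∂s, t follows -∂f/∂t.
∂f/∂s = 3(s - 4)(s + 2); at s=1 this is -27, so s increases.
∂f/∂t = -36(t - 4)(t - 1)(t + 1); at t=3 this is 288, so t decreases.
s converges to its nearest critical value 4 (a local min of the s-part); t converges to 1. The iterate converges to (4, 1).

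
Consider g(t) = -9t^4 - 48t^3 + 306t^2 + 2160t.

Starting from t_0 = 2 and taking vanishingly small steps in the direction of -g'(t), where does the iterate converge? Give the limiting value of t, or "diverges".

-3

g'(t) = -36(t - 4)(t + 3)(t + 5), so g'(2) = 2520.
Gradient descent moves in the -g' direction, i.e. t is decreasing.
The nearest critical point in that direction is t = -3, where g'' = 504 > 0 (a local minimum). The iterate converges there.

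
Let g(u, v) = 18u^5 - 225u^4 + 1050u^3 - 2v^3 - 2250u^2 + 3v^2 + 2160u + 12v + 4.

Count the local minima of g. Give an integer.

2

g separates as a function of u plus a function of v, so ∇g=0 decouples.
∂g/∂u = 90(u - 4)(u - 3)(u - 2)(u - 1) = 0 at u ∈ {1, 2, 3, 4}; ∂g/∂v = -6(v - 2)(v + 1) = 0 at v ∈ {-1, 2}.
The Hessian is diagonal: diag(g_uu, g_vv). Second derivatives: g_uu(1)=-540, g_uu(2)=180, g_uu(3)=-180, g_uu(4)=540; g_vv(-1)=18, g_vv(2)=-18.
Local minima occur where both diagonal entries positive: (2, -1), (4, -1). Count: 2.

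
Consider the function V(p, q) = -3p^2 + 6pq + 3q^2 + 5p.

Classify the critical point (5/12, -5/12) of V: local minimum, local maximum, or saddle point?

The Hessian of V is constant: H = [[-6, 6], [6, 6]].
det(H) = (-6)·6 − 6² = -72.
Since det(H) < 0, H is indefinite and the critical point is a saddle point.

saddle point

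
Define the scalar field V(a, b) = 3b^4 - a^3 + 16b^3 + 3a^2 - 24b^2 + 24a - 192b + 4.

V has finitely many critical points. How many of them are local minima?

V separates as a function of a plus a function of b, so ∇V=0 decouples.
∂V/∂a = -3(a - 4)(a + 2) = 0 at a ∈ {-2, 4}; ∂V/∂b = 12(b - 2)(b + 2)(b + 4) = 0 at b ∈ {-4, -2, 2}.
The Hessian is diagonal: diag(V_aa, V_bb). Second derivatives: V_aa(-2)=18, V_aa(4)=-18; V_bb(-4)=144, V_bb(-2)=-96, V_bb(2)=288.
Local minima occur where both diagonal entries positive: (-2, -4), (-2, 2). Count: 2.

2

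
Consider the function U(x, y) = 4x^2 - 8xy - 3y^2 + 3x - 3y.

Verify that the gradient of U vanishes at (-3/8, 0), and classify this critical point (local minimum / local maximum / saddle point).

∇U = (8x - 8y + 3, -8x - 6y - 3); substituting (-3/8, 0) gives ∇U = (0, 0), so (-3/8, 0) is indeed a critical point.
The Hessian of U is constant: H = [[8, -8], [-8, -6]].
det(H) = 8·(-6) − (-8)² = -112.
Since det(H) < 0, H is indefinite and the critical point is a saddle point.

saddle point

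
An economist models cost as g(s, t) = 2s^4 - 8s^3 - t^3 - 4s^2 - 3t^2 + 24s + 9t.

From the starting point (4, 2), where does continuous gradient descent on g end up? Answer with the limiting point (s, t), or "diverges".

g is separable, so gradient descent decouples: s follows -∂g/∂s, t follows -∂g/∂t.
∂g/∂s = 8(s - 3)(s - 1)(s + 1); at s=4 this is 120, so s decreases.
∂g/∂t = -3(t - 1)(t + 3); at t=2 this is -15, so t increases.
The t-coordinate has no critical point in that direction and runs off to infinity.

diverges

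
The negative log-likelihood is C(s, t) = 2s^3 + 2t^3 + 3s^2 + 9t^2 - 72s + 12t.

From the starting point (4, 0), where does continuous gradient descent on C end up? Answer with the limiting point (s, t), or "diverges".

C is separable, so gradient descent decouples: s follows -∂C/∂s, t follows -∂C/∂t.
∂C/∂s = 6(s - 3)(s + 4); at s=4 this is 48, so s decreases.
∂C/∂t = 6(t + 1)(t + 2); at t=0 this is 12, so t decreases.
s converges to its nearest critical value 3 (a local min of the s-part); t converges to -1. The iterate converges to (3, -1).

(3, -1)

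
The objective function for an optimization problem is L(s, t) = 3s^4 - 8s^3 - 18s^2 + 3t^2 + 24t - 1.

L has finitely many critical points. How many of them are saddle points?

L separates as a function of s plus a function of t, so ∇L=0 decouples.
∂L/∂s = 12s(s - 3)(s + 1) = 0 at s ∈ {-1, 0, 3}; ∂L/∂t = 6(t + 4) = 0 at t ∈ {-4}.
The Hessian is diagonal: diag(L_ss, L_tt). Second derivatives: L_ss(-1)=48, L_ss(0)=-36, L_ss(3)=144; L_tt(-4)=6.
Saddle points occur where the two diagonal entries have opposite signs: (0, -4). Count: 1.

1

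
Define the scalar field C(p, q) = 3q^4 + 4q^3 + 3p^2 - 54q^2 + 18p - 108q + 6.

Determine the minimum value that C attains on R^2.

C(p,q) separates as A(p) + B(q) + 6, so its minimum is min A + min B + 6.
A'(p) = 6p + 18 vanishes at p ∈ {-3}; B'(q) = 12(q - 3)(q + 1)(q + 3) vanishes at q ∈ {-3, -1, 3}.
Local minima of A (where A''>0): A(-3)=-27. Local minima of B: B(-3)=-27, B(3)=-459.
So the global minimum of C is A(-3) + B(3) + 6 = -27 − 459 + 6 = -480, attained at (-3, 3).

-480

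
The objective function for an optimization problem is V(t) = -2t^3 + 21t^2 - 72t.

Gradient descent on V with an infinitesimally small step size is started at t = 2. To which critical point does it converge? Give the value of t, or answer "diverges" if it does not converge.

3

V'(t) = -6(t - 4)(t - 3), so V'(2) = -12.
Gradient descent moves in the -V' direction, i.e. t is increasing.
The nearest critical point in that direction is t = 3, where V'' = 6 > 0 (a local minimum). The iterate converges there.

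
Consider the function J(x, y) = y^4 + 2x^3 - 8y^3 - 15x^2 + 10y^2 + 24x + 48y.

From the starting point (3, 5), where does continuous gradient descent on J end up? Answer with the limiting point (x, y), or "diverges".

J is separable, so gradient descent decouples: x follows -∂J/∂x, y follows -∂J/∂y.
∂J/∂x = 6(x - 4)(x - 1); at x=3 this is -12, so x increases.
∂J/∂y = 4(y - 4)(y - 3)(y + 1); at y=5 this is 48, so y decreases.
x converges to its nearest critical value 4 (a local min of the x-part); y converges to 4. The iterate converges to (4, 4).

(4, 4)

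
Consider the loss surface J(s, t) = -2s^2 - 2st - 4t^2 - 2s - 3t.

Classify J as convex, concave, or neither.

J is quadratic, so its Hessian is the constant matrix H = [[-4, -2], [-2, -8]].
det(H) = 28, tr(H) = -12.
det(H) > 0 and tr(H) < 0, so H is negative definite everywhere: concave.

concave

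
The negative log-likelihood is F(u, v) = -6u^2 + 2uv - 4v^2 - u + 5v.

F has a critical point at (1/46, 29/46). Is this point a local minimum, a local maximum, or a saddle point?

The Hessian of F is constant: H = [[-12, 2], [2, -8]].
det(H) = (-12)·(-8) − 2² = 92.
det(H) > 0 and tr(H) = -20 < 0, so H is negative definite and the point is a local maximum.

local maximum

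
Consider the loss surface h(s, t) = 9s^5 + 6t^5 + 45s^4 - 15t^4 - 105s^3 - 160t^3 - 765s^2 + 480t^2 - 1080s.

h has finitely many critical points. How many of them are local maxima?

4

h separates as a function of s plus a function of t, so ∇h=0 decouples.
∂h/∂s = 45(s - 3)(s + 1)(s + 2)(s + 4) = 0 at s ∈ {-4, -2, -1, 3}; ∂h/∂t = 30t(t - 4)(t - 2)(t + 4) = 0 at t ∈ {-4, 0, 2, 4}.
The Hessian is diagonal: diag(h_ss, h_tt). Second derivatives: h_ss(-4)=-1890, h_ss(-2)=450, h_ss(-1)=-540, h_ss(3)=6300; h_tt(-4)=-5760, h_tt(0)=960, h_tt(2)=-720, h_tt(4)=1920.
Local maxima occur where both diagonal entries negative: (-4, -4), (-4, 2), (-1, -4), (-1, 2). Count: 4.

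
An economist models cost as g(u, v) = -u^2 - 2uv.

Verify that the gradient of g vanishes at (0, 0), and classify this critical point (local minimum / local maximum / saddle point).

∇g = (-2u - 2v, -2u); substituting (0, 0) gives ∇g = (0, 0), so (0, 0) is indeed a critical point.
The Hessian of g is constant: H = [[-2, -2], [-2, 0]].
det(H) = (-2)·0 − (-2)² = -4.
Since det(H) < 0, H is indefinite and the critical point is a saddle point.

saddle point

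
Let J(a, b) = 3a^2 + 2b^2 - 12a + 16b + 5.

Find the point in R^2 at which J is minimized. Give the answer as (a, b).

(2, -4)

J(a,b) separates as P(a) + Q(b) + 5, so its minimum is min P + min Q + 5.
P'(a) = 6a - 12 vanishes at a ∈ {2}; Q'(b) = 4b + 16 vanishes at b ∈ {-4}.
Local minima of P (where P''>0): P(2)=-12. Local minima of Q: Q(-4)=-32.
So the global minimum of J is P(2) + Q(-4) + 5 = -12 − 32 + 5 = -39, attained at (2, -4).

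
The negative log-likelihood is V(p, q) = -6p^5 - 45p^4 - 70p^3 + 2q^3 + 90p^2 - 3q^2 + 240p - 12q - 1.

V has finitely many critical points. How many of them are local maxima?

V separates as a function of p plus a function of q, so ∇V=0 decouples.
∂V/∂p = -30(p - 1)(p + 1)(p + 2)(p + 4) = 0 at p ∈ {-4, -2, -1, 1}; ∂V/∂q = 6(q - 2)(q + 1) = 0 at q ∈ {-1, 2}.
The Hessian is diagonal: diag(V_pp, V_qq). Second derivatives: V_pp(-4)=900, V_pp(-2)=-180, V_pp(-1)=180, V_pp(1)=-900; V_qq(-1)=-18, V_qq(2)=18.
Local maxima occur where both diagonal entries negative: (-2, -1), (1, -1). Count: 2.

2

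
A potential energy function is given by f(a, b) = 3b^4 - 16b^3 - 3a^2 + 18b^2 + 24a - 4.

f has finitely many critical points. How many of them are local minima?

f separates as a function of a plus a function of b, so ∇f=0 decouples.
∂f/∂a = -6(a - 4) = 0 at a ∈ {4}; ∂f/∂b = 12b(b - 3)(b - 1) = 0 at b ∈ {0, 1, 3}.
The Hessian is diagonal: diag(f_aa, f_bb). Second derivatives: f_aa(4)=-6; f_bb(0)=36, f_bb(1)=-24, f_bb(3)=72.
Local minima occur where both diagonal entries positive: none. Count: 0.

0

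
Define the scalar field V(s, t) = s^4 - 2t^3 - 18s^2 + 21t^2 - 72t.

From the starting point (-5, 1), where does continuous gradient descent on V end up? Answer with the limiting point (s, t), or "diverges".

V is separable, so gradient descent decouples: s follows -∂V/∂s, t follows -∂V/∂t.
∂V/∂s = 4s(s - 3)(s + 3); at s=-5 this is -320, so s increases.
∂V/∂t = -6(t - 4)(t - 3); at t=1 this is -36, so t increases.
s converges to its nearest critical value -3 (a local min of the s-part); t converges to 3. The iterate converges to (-3, 3).

(-3, 3)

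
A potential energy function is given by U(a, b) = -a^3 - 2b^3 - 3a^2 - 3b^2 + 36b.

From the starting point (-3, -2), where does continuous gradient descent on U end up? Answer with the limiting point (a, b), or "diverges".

U is separable, so gradient descent decouples: a follows -∂U/∂a, b follows -∂U/∂b.
∂U/∂a = -3a(a + 2); at a=-3 this is -9, so a increases.
∂U/∂b = -6(b - 2)(b + 3); at b=-2 this is 24, so b decreases.
a converges to its nearest critical value -2 (a local min of the a-part); b converges to -3. The iterate converges to (-2, -3).

(-2, -3)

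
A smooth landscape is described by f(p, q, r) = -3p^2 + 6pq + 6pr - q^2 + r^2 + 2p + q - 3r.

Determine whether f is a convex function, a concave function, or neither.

f is quadratic, so its Hessian is the constant matrix H = [[-6, 6, 6], [6, -2, 0], [6, 0, 2]].
Leading principal minors: -6, -24, 24.
Neither pattern holds ⇒ H is indefinite ⇒ neither convex nor concave.

neither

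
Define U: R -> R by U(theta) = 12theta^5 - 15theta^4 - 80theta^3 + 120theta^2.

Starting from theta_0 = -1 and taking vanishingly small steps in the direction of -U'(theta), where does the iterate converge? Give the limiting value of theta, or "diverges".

U'(theta) = 60theta(theta - 2)(theta - 1)(theta + 2), so U'(-1) = -360.
Gradient descent moves in the -U' direction, i.e. theta is increasing.
The nearest critical point in that direction is theta = 0, where U'' = 240 > 0 (a local minimum). The iterate converges there.

0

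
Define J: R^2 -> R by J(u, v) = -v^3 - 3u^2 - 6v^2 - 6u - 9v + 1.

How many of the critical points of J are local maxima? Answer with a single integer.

J separates as a function of u plus a function of v, so ∇J=0 decouples.
∂J/∂u = -6(u + 1) = 0 at u ∈ {-1}; ∂J/∂v = -3(v + 1)(v + 3) = 0 at v ∈ {-3, -1}.
The Hessian is diagonal: diag(J_uu, J_vv). Second derivatives: J_uu(-1)=-6; J_vv(-3)=6, J_vv(-1)=-6.
Local maxima occur where both diagonal entries negative: (-1, -1). Count: 1.

1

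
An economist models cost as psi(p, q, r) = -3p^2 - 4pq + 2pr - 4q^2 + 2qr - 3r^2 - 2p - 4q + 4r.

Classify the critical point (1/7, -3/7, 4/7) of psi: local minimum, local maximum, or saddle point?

The Hessian is constant: H = [[-6, -4, 2], [-4, -8, 2], [2, 2, -6]].
Leading principal minors: Δ₁ = -6, Δ₂ = 32, Δ₃ = -168.
The minors alternate sign starting negative (−, +, −), so H is negative definite: a local maximum.

local maximum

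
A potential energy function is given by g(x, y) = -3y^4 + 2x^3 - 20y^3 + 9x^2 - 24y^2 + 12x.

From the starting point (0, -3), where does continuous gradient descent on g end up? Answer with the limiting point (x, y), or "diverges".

(-1, -1)

g is separable, so gradient descent decouples: x follows -∂g/∂x, y follows -∂g/∂y.
∂g/∂x = 6(x + 1)(x + 2); at x=0 this is 12, so x decreases.
∂g/∂y = -12y(y + 1)(y + 4); at y=-3 this is -72, so y increases.
x converges to its nearest critical value -1 (a local min of the x-part); y converges to -1. The iterate converges to (-1, -1).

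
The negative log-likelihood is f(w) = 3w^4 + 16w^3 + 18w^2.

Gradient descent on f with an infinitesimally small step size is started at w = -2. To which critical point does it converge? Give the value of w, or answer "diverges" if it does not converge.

f'(w) = 12w(w + 1)(w + 3), so f'(-2) = 24.
Gradient descent moves in the -f' direction, i.e. w is decreasing.
The nearest critical point in that direction is w = -3, where f'' = 72 > 0 (a local minimum). The iterate converges there.

-3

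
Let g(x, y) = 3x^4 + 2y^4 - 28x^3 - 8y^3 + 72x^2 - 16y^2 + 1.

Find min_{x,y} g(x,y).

g(x,y) separates as P(x) + Q(y) + 1, so its minimum is min P + min Q + 1.
P'(x) = 12x(x - 4)(x - 3) vanishes at x ∈ {0, 3, 4}; Q'(y) = 8y(y - 4)(y + 1) vanishes at y ∈ {-1, 0, 4}.
Local minima of P (where P''>0): P(0)=0, P(4)=128. Local minima of Q: Q(-1)=-6, Q(4)=-256.
So the global minimum of g is P(0) + Q(4) + 1 = 0 − 256 + 1 = -255, attained at (0, 4).

-255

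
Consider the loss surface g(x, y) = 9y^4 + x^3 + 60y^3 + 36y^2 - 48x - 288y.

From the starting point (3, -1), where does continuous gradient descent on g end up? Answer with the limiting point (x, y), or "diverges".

(4, 1)

g is separable, so gradient descent decouples: x follows -∂g/∂x, y follows -∂g/∂y.
∂g/∂x = 3(x - 4)(x + 4); at x=3 this is -21, so x increases.
∂g/∂y = 36(y - 1)(y + 2)(y + 4); at y=-1 this is -216, so y increases.
x converges to its nearest critical value 4 (a local min of the x-part); y converges to 1. The iterate converges to (4, 1).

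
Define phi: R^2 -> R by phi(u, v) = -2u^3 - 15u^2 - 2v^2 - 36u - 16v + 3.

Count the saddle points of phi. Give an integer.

phi separates as a function of u plus a function of v, so ∇phi=0 decouples.
∂phi/∂u = -6(u + 2)(u + 3) = 0 at u ∈ {-3, -2}; ∂phi/∂v = -4(v + 4) = 0 at v ∈ {-4}.
The Hessian is diagonal: diag(phi_uu, phi_vv). Second derivatives: phi_uu(-3)=6, phi_uu(-2)=-6; phi_vv(-4)=-4.
Saddle points occur where the two diagonal entries have opposite signs: (-3, -4). Count: 1.

1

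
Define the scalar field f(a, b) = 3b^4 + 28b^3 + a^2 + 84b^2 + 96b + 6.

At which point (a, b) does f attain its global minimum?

f(a,b) separates as P(a) + Q(b) + 6, so its minimum is min P + min Q + 6.
P'(a) = 2a vanishes at a ∈ {0}; Q'(b) = 12(b + 1)(b + 2)(b + 4) vanishes at b ∈ {-4, -2, -1}.
Local minima of P (where P''>0): P(0)=0. Local minima of Q: Q(-4)=-64, Q(-1)=-37.
So the global minimum of f is P(0) + Q(-4) + 6 = 0 − 64 + 6 = -58, attained at (0, -4).

(0, -4)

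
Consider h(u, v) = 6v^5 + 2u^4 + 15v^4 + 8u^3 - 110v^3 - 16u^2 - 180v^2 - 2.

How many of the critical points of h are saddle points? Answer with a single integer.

h separates as a function of u plus a function of v, so ∇h=0 decouples.
∂h/∂u = 8u(u - 1)(u + 4) = 0 at u ∈ {-4, 0, 1}; ∂h/∂v = 30v(v - 3)(v + 1)(v + 4) = 0 at v ∈ {-4, -1, 0, 3}.
The Hessian is diagonal: diag(h_uu, h_vv). Second derivatives: h_uu(-4)=160, h_uu(0)=-32, h_uu(1)=40; h_vv(-4)=-2520, h_vv(-1)=360, h_vv(0)=-360, h_vv(3)=2520.
Saddle points occur where the two diagonal entries have opposite signs: (-4, -4), (-4, 0), (0, -1), (0, 3), (1, -4), (1, 0). Count: 6.

6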